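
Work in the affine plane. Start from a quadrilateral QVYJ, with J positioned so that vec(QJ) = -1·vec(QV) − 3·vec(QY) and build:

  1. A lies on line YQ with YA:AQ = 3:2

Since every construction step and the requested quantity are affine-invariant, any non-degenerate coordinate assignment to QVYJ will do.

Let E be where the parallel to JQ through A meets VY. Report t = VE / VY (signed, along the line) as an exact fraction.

t = 17/20

Choose coordinates Q = (0, 0), V = (1, 0), Y = (0, 1), J = (-1, -3).
1. A lies on line YQ with YA:AQ = 3:2 ⇒ A = (0, 2/5)
through A parallel to JQ: direction (1, 3); meets VY at E = (3/20, 17/20)
E = V + t·(Y−V) with t = 17/20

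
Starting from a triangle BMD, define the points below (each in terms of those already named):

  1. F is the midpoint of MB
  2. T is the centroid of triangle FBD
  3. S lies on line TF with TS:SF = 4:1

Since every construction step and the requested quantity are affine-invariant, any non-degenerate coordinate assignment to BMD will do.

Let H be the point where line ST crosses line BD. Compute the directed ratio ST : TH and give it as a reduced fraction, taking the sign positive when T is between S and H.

Work in coordinates with B = (0, 0), M = (1, 0), D = (0, 1).
1. F is the midpoint of MB ⇒ F = (1/2, 0)
2. T is the centroid of triangle FBD ⇒ T = (1/6, 1/3)
3. S lies on line TF with TS:SF = 4:1 ⇒ S = (13/30, 1/15)
line ST meets BD at H = (0, 1/2)
T = S + t·(H−S) with t = 8/13, so ST:TH = 8/13:5/13

ST:TH = 8/5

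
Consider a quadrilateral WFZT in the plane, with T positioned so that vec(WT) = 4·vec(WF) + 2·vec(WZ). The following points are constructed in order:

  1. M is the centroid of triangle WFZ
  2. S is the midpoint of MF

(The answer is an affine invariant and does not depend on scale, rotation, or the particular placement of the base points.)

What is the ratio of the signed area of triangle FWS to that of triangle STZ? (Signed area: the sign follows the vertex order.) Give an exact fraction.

[FWS]:[STZ] = -1/24

Set W = (0, 0), F = (1, 0), Z = (0, 1), T = (4, 2); any affine frame gives the same invariant.
1. M is the centroid of triangle WFZ ⇒ M = (1/3, 1/3)
2. S is the midpoint of MF ⇒ S = (2/3, 1/6)
2·[FWS] = -1/6, 2·[STZ] = 4
[FWS]:[STZ] = -1/6:4 = -1/24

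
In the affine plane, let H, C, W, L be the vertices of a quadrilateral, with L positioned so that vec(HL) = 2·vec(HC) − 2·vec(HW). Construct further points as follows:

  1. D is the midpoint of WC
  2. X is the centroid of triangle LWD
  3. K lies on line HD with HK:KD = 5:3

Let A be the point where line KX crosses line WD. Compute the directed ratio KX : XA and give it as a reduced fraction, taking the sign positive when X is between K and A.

KX:XA = 1/8

Work in coordinates with H = (0, 0), C = (1, 0), W = (0, 1), L = (2, -2).
1. D is the midpoint of WC ⇒ D = (1/2, 1/2)
2. X is the centroid of triangle LWD ⇒ X = (5/6, -1/6)
3. K lies on line HD with HK:KD = 5:3 ⇒ K = (5/16, 5/16)
line KX meets WD at A = (5, -4)
X = K + t·(A−K) with t = 1/9, so KX:XA = 1/9:8/9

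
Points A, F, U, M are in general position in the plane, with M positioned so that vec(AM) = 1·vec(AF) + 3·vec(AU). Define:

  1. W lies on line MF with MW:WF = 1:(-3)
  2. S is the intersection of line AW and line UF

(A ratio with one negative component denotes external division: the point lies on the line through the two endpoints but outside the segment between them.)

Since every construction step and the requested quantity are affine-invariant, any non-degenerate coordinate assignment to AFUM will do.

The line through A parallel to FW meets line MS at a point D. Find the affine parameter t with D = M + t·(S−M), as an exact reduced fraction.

Assign A = (0, 0), F = (1, 0), U = (0, 1), M = (1, 3) — the answer is frame-independent, so this choice is without loss of generality.
1. W lies on line MF with MW:WF = 1:(-3) ⇒ W = (1, 9/2)
2. S is the intersection of line AW and line UF ⇒ S = (2/11, 9/11)
through A parallel to FW: direction (0, 9/2); meets MS at D = (0, 1/3)
D = M + t·(S−M) with t = 11/9

t = 11/9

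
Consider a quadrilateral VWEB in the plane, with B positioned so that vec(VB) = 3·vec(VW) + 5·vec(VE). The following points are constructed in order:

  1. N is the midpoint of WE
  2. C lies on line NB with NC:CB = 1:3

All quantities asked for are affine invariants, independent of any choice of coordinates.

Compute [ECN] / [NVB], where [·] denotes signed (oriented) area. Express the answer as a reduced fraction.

[ECN]:[NVB] = 7/8

Choose coordinates V = (0, 0), W = (1, 0), E = (0, 1), B = (3, 5).
1. N is the midpoint of WE ⇒ N = (1/2, 1/2)
2. C lies on line NB with NC:CB = 1:3 ⇒ C = (9/8, 13/8)
2·[ECN] = -7/8, 2·[NVB] = -1
[ECN]:[NVB] = -7/8:-1 = 7/8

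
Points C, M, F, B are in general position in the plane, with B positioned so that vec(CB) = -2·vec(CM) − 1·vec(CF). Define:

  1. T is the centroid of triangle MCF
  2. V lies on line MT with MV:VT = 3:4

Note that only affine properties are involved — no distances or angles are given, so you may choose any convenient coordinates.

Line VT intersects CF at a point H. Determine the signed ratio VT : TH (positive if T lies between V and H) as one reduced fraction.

VT:TH = 8/7

Set C = (0, 0), M = (1, 0), F = (0, 1), B = (-2, -1); any affine frame gives the same invariant.
1. T is the centroid of triangle MCF ⇒ T = (1/3, 1/3)
2. V lies on line MT with MV:VT = 3:4 ⇒ V = (5/7, 1/7)
line VT meets CF at H = (0, 1/2)
T = V + t·(H−V) with t = 8/15, so VT:TH = 8/15:7/15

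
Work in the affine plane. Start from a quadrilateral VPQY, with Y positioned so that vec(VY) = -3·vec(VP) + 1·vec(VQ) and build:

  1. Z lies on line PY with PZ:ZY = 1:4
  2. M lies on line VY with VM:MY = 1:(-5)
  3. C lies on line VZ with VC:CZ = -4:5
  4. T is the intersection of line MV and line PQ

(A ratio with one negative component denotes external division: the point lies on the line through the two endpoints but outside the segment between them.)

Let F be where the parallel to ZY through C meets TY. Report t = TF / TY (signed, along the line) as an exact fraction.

t = -7/3

Choose coordinates V = (0, 0), P = (1, 0), Q = (0, 1), Y = (-3, 1).
1. Z lies on line PY with PZ:ZY = 1:4 ⇒ Z = (1/5, 1/5)
2. M lies on line VY with VM:MY = 1:(-5) ⇒ M = (3/4, -1/4)
3. C lies on line VZ with VC:CZ = -4:5 ⇒ C = (-4/5, -4/5)
4. T is the intersection of line MV and line PQ ⇒ T = (3/2, -1/2)
through C parallel to ZY: direction (-16/5, 4/5); meets TY at F = (12, -4)
F = T + t·(Y−T) with t = -7/3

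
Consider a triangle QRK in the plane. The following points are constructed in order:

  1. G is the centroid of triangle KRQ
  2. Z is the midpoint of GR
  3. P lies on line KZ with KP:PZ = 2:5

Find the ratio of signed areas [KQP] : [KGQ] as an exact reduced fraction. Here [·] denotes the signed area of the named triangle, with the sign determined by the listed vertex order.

Choose coordinates Q = (0, 0), R = (1, 0), K = (0, 1).
1. G is the centroid of triangle KRQ ⇒ G = (1/3, 1/3)
2. Z is the midpoint of GR ⇒ Z = (2/3, 1/6)
3. P lies on line KZ with KP:PZ = 2:5 ⇒ P = (4/21, 16/21)
2·[KQP] = 4/21, 2·[KGQ] = -1/3
[KQP]:[KGQ] = 4/21:-1/3 = -4/7

[KQP]:[KGQ] = -4/7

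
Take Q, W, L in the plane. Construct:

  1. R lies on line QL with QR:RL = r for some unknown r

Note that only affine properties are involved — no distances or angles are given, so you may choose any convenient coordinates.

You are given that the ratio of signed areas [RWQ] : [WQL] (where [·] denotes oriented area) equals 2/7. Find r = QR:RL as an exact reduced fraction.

Choose coordinates Q = (0, 0), W = (1, 0), L = (0, 1).
1. With QR:RL = r, write λ = r/(r+1) so R = Q + λ·(L−Q); R is affine-linear in λ
Every point depending on R is an affine combination of R and λ-independent points, so each such coordinate is linear in λ; the λ² term in each signed area is a multiple of (L−Q)×(L−Q) = 0, so 2·[RWQ] and 2·[WQL] are each linear in λ. Evaluating at λ=0 and λ=1:
  2·[RWQ] = −λ,   2·[WQL] = -1
So [RWQ]:[WQL] = (−λ) / (-1). Setting this equal to 2/7:
  −λ = 2/7·(-1)  ⇒  λ = 2/7
Then r = λ/(1−λ) = (2/7)/(5/7) = 2/5. Check: with r = 2/5, R = (0, 2/7) and [RWQ]:[WQL] = 2/7 as required.

r = 2/5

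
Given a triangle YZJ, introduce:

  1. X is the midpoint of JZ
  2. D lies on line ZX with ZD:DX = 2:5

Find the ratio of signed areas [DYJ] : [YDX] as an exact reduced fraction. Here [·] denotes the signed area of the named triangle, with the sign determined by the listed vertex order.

[DYJ]:[YDX] = -12/5

Assign Y = (0, 0), Z = (1, 0), J = (0, 1) — the answer is frame-independent, so this choice is without loss of generality.
1. X is the midpoint of JZ ⇒ X = (1/2, 1/2)
2. D lies on line ZX with ZD:DX = 2:5 ⇒ D = (6/7, 1/7)
2·[DYJ] = -6/7, 2·[YDX] = 5/14
[DYJ]:[YDX] = -6/7:5/14 = -12/5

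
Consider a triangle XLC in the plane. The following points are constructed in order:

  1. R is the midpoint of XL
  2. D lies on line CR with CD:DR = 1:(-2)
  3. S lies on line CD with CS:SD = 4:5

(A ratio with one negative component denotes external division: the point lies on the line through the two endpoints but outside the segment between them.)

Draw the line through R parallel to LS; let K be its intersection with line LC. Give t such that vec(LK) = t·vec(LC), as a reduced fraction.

Assign X = (0, 0), L = (1, 0), C = (0, 1) — the answer is frame-independent, so this choice is without loss of generality.
1. R is the midpoint of XL ⇒ R = (1/2, 0)
2. D lies on line CR with CD:DR = 1:(-2) ⇒ D = (-1/2, 2)
3. S lies on line CD with CS:SD = 4:5 ⇒ S = (-2/9, 13/9)
through R parallel to LS: direction (-11/9, 13/9); meets LC at K = (-9/4, 13/4)
K = L + t·(C−L) with t = 13/4

t = 13/4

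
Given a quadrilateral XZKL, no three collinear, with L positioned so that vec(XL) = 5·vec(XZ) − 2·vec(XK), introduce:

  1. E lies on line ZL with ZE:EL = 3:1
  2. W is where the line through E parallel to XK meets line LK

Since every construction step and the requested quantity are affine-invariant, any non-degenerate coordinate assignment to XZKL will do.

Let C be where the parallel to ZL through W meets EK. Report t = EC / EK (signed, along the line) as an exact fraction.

t = 1/5

Assign X = (0, 0), Z = (1, 0), K = (0, 1), L = (5, -2) — the answer is frame-independent, so this choice is without loss of generality.
1. E lies on line ZL with ZE:EL = 3:1 ⇒ E = (4, -3/2)
2. W is where the line through E parallel to XK meets line LK ⇒ W = (4, -7/5)
through W parallel to ZL: direction (4, -2); meets EK at C = (16/5, -1)
C = E + t·(K−E) with t = 1/5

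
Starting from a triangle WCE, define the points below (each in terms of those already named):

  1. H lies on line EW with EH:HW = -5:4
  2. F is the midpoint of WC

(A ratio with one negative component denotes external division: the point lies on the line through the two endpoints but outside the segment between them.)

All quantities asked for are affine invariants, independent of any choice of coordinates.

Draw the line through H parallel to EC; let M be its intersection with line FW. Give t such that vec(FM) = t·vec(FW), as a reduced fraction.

Set W = (0, 0), C = (1, 0), E = (0, 1); any affine frame gives the same invariant.
1. H lies on line EW with EH:HW = -5:4 ⇒ H = (0, -4)
2. F is the midpoint of WC ⇒ F = (1/2, 0)
through H parallel to EC: direction (1, -1); meets FW at M = (-4, 0)
M = F + t·(W−F) with t = 9

t = 9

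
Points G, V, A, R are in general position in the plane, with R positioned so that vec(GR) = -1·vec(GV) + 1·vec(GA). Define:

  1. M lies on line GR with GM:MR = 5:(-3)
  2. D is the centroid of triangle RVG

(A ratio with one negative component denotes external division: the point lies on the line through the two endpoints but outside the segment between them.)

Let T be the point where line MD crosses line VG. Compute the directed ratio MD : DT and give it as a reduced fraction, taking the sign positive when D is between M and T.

MD:DT = 13/2

Assign G = (0, 0), V = (1, 0), A = (0, 1), R = (-1, 1) — the answer is frame-independent, so this choice is without loss of generality.
1. M lies on line GR with GM:MR = 5:(-3) ⇒ M = (-5/2, 5/2)
2. D is the centroid of triangle RVG ⇒ D = (0, 1/3)
line MD meets VG at T = (5/13, 0)
D = M + t·(T−M) with t = 13/15, so MD:DT = 13/15:2/15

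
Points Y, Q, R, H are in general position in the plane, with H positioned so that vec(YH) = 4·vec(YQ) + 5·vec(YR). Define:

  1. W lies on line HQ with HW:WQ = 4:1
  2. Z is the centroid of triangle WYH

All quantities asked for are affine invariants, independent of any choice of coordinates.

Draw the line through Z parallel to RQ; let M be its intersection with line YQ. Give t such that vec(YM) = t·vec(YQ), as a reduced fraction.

Assign Y = (0, 0), Q = (1, 0), R = (0, 1), H = (4, 5) — the answer is frame-independent, so this choice is without loss of generality.
1. W lies on line HQ with HW:WQ = 4:1 ⇒ W = (8/5, 1)
2. Z is the centroid of triangle WYH ⇒ Z = (28/15, 2)
through Z parallel to RQ: direction (1, -1); meets YQ at M = (58/15, 0)
M = Y + t·(Q−Y) with t = 58/15

t = 58/15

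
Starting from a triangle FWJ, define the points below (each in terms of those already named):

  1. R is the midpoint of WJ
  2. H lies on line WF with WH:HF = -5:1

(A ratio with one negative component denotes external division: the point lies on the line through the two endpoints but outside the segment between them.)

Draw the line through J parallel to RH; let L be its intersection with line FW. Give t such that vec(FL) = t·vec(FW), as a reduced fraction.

Work in coordinates with F = (0, 0), W = (1, 0), J = (0, 1).
1. R is the midpoint of WJ ⇒ R = (1/2, 1/2)
2. H lies on line WF with WH:HF = -5:1 ⇒ H = (-1/4, 0)
through J parallel to RH: direction (-3/4, -1/2); meets FW at L = (-3/2, 0)
L = F + t·(W−F) with t = -3/2

t = -3/2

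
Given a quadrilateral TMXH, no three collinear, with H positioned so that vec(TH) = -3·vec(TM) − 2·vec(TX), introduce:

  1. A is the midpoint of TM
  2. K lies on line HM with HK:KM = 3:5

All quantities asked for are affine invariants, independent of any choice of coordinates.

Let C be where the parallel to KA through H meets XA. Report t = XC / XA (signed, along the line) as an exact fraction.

Work in coordinates with T = (0, 0), M = (1, 0), X = (0, 1), H = (-3, -2).
1. A is the midpoint of TM ⇒ A = (1/2, 0)
2. K lies on line HM with HK:KM = 3:5 ⇒ K = (-3/2, -5/4)
through H parallel to KA: direction (2, 5/4); meets XA at C = (3/7, 1/7)
C = X + t·(A−X) with t = 6/7

t = 6/7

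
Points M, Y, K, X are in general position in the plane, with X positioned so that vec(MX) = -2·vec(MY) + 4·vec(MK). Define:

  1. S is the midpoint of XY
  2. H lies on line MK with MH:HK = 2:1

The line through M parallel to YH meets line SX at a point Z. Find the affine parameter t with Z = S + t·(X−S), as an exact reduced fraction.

Work in coordinates with M = (0, 0), Y = (1, 0), K = (0, 1), X = (-2, 4).
1. S is the midpoint of XY ⇒ S = (-1/2, 2)
2. H lies on line MK with MH:HK = 2:1 ⇒ H = (0, 2/3)
through M parallel to YH: direction (-1, 2/3); meets SX at Z = (2, -4/3)
Z = S + t·(X−S) with t = -5/3

t = -5/3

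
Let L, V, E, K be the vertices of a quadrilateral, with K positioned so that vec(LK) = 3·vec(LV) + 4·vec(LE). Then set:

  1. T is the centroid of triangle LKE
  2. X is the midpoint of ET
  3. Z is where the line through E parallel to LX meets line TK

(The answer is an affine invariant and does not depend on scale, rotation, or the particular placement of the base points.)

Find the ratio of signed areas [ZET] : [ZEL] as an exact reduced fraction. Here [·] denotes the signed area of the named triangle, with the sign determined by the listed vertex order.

Assign L = (0, 0), V = (1, 0), E = (0, 1), K = (3, 4) — the answer is frame-independent, so this choice is without loss of generality.
1. T is the centroid of triangle LKE ⇒ T = (1, 5/3)
2. X is the midpoint of ET ⇒ X = (1/2, 4/3)
3. Z is where the line through E parallel to LX meets line TK ⇒ Z = (-1/3, 1/9)
2·[ZET] = -2/3, 2·[ZEL] = -1/3
[ZET]:[ZEL] = -2/3:-1/3 = 2

[ZET]:[ZEL] = 2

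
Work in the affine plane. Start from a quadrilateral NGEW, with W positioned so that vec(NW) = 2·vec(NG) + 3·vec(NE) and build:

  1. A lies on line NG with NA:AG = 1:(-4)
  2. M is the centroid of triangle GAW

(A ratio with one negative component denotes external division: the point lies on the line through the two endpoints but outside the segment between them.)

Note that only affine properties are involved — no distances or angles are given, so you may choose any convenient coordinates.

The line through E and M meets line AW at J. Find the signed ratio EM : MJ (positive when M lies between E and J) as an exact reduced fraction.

EM:MJ = -2

Choose coordinates N = (0, 0), G = (1, 0), E = (0, 1), W = (2, 3).
1. A lies on line NG with NA:AG = 1:(-4) ⇒ A = (-1/3, 0)
2. M is the centroid of triangle GAW ⇒ M = (8/9, 1)
line EM meets AW at J = (4/9, 1)
M = E + t·(J−E) with t = 2, so EM:MJ = 2:-1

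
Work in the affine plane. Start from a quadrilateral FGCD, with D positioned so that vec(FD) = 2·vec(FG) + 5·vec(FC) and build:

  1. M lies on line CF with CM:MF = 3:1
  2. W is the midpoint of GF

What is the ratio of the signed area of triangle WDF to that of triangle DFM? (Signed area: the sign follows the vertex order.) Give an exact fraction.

Set F = (0, 0), G = (1, 0), C = (0, 1), D = (2, 5); any affine frame gives the same invariant.
1. M lies on line CF with CM:MF = 3:1 ⇒ M = (0, 1/4)
2. W is the midpoint of GF ⇒ W = (1/2, 0)
2·[WDF] = 5/2, 2·[DFM] = -1/2
[WDF]:[DFM] = 5/2:-1/2 = -5

[WDF]:[DFM] = -5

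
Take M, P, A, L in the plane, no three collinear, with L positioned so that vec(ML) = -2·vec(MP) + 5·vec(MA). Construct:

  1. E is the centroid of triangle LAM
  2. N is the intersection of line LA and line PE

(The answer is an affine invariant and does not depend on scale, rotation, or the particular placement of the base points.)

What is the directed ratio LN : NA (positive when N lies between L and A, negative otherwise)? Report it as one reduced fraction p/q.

Assign M = (0, 0), P = (1, 0), A = (0, 1), L = (-2, 5) — the answer is frame-independent, so this choice is without loss of generality.
1. E is the centroid of triangle LAM ⇒ E = (-2/3, 2)
2. N is the intersection of line LA and line PE ⇒ N = (-1/4, 3/2)
N = L + t·(A−L) with t = 7/8, so LN:NA = t:(1−t) = 7/8:1/8

LN:NA = 7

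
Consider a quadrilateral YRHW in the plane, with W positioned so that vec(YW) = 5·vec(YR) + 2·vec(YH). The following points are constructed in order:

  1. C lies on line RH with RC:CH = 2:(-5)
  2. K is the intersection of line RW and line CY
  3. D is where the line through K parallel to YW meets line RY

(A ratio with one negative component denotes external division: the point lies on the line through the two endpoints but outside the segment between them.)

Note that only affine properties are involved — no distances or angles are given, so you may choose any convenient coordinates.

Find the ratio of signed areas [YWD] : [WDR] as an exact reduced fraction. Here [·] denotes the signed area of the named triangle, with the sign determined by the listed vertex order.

[YWD]:[WDR] = 10

Set Y = (0, 0), R = (1, 0), H = (0, 1), W = (5, 2); any affine frame gives the same invariant.
1. C lies on line RH with RC:CH = 2:(-5) ⇒ C = (5/3, -2/3)
2. K is the intersection of line RW and line CY ⇒ K = (5/9, -2/9)
3. D is where the line through K parallel to YW meets line RY ⇒ D = (10/9, 0)
2·[YWD] = -20/9, 2·[WDR] = -2/9
[YWD]:[WDR] = -20/9:-2/9 = 10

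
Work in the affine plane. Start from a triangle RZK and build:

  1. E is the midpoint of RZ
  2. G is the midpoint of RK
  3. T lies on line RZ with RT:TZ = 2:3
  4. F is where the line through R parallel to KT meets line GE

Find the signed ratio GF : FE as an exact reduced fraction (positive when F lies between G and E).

GF:FE = -2/5

Work in coordinates with R = (0, 0), Z = (1, 0), K = (0, 1).
1. E is the midpoint of RZ ⇒ E = (1/2, 0)
2. G is the midpoint of RK ⇒ G = (0, 1/2)
3. T lies on line RZ with RT:TZ = 2:3 ⇒ T = (2/5, 0)
4. F is where the line through R parallel to KT meets line GE ⇒ F = (-1/3, 5/6)
F = G + t·(E−G) with t = -2/3, so GF:FE = t:(1−t) = -2/3:5/3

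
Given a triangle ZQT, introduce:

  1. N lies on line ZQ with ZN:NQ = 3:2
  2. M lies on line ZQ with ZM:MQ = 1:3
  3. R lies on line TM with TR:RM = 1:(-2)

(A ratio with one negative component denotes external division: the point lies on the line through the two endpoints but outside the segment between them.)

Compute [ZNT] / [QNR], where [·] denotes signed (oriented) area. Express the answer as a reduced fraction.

[ZNT]:[QNR] = -3/4

Set Z = (0, 0), Q = (1, 0), T = (0, 1); any affine frame gives the same invariant.
1. N lies on line ZQ with ZN:NQ = 3:2 ⇒ N = (3/5, 0)
2. M lies on line ZQ with ZM:MQ = 1:3 ⇒ M = (1/4, 0)
3. R lies on line TM with TR:RM = 1:(-2) ⇒ R = (-1/4, 2)
2·[ZNT] = 3/5, 2·[QNR] = -4/5
[ZNT]:[QNR] = 3/5:-4/5 = -3/4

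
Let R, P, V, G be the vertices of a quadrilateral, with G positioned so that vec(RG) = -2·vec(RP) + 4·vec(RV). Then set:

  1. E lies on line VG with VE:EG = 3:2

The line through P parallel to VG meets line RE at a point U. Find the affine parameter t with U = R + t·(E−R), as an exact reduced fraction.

Work in coordinates with R = (0, 0), P = (1, 0), V = (0, 1), G = (-2, 4).
1. E lies on line VG with VE:EG = 3:2 ⇒ E = (-6/5, 14/5)
through P parallel to VG: direction (-2, 3); meets RE at U = (-9/5, 21/5)
U = R + t·(E−R) with t = 3/2

t = 3/2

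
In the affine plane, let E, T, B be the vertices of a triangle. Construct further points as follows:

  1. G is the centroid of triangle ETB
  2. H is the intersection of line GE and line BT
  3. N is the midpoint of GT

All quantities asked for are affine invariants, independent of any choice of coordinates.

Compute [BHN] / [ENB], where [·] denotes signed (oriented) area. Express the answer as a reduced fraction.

[BHN]:[ENB] = -1/8

Choose coordinates E = (0, 0), T = (1, 0), B = (0, 1).
1. G is the centroid of triangle ETB ⇒ G = (1/3, 1/3)
2. H is the intersection of line GE and line BT ⇒ H = (1/2, 1/2)
3. N is the midpoint of GT ⇒ N = (2/3, 1/6)
2·[BHN] = -1/12, 2·[ENB] = 2/3
[BHN]:[ENB] = -1/12:2/3 = -1/8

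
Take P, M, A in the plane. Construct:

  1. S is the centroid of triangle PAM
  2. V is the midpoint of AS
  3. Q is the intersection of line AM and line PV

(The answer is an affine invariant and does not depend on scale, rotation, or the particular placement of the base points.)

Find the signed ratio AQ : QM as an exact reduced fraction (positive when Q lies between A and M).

AQ:QM = 1/4

Work in coordinates with P = (0, 0), M = (1, 0), A = (0, 1).
1. S is the centroid of triangle PAM ⇒ S = (1/3, 1/3)
2. V is the midpoint of AS ⇒ V = (1/6, 2/3)
3. Q is the intersection of line AM and line PV ⇒ Q = (1/5, 4/5)
Q = A + t·(M−A) with t = 1/5, so AQ:QM = t:(1−t) = 1/5:4/5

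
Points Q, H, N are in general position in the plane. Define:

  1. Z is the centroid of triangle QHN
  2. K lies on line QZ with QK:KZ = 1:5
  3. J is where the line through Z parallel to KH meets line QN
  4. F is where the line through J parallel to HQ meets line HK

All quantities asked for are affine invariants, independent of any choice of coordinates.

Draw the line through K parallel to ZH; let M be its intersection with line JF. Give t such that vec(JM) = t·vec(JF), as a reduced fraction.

t = 11/102

Set Q = (0, 0), H = (1, 0), N = (0, 1); any affine frame gives the same invariant.
1. Z is the centroid of triangle QHN ⇒ Z = (1/3, 1/3)
2. K lies on line QZ with QK:KZ = 1:5 ⇒ K = (1/18, 1/18)
3. J is where the line through Z parallel to KH meets line QN ⇒ J = (0, 6/17)
4. F is where the line through J parallel to HQ meets line HK ⇒ F = (-5, 6/17)
through K parallel to ZH: direction (2/3, -1/3); meets JF at M = (-55/102, 6/17)
M = J + t·(F−J) with t = 11/102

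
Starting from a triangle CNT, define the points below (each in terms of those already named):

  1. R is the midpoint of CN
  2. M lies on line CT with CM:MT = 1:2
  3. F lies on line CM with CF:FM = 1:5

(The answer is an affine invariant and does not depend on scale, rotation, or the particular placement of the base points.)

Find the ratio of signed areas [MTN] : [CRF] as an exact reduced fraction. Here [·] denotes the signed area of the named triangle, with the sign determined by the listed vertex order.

Work in coordinates with C = (0, 0), N = (1, 0), T = (0, 1).
1. R is the midpoint of CN ⇒ R = (1/2, 0)
2. M lies on line CT with CM:MT = 1:2 ⇒ M = (0, 1/3)
3. F lies on line CM with CF:FM = 1:5 ⇒ F = (0, 1/18)
2·[MTN] = -2/3, 2·[CRF] = 1/36
[MTN]:[CRF] = -2/3:1/36 = -24

[MTN]:[CRF] = -24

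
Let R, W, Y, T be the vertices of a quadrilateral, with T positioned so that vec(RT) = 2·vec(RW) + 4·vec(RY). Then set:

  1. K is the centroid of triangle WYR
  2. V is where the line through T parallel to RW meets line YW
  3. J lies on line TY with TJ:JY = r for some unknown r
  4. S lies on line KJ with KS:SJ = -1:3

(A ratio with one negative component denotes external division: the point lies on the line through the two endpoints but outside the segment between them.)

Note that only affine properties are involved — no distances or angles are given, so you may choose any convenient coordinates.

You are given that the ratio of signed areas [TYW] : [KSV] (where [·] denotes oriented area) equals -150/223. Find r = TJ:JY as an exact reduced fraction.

Choose coordinates R = (0, 0), W = (1, 0), Y = (0, 1), T = (2, 4).
1. K is the centroid of triangle WYR ⇒ K = (1/3, 1/3)
2. V is where the line through T parallel to RW meets line YW ⇒ V = (-3, 4)
3. With TJ:JY = r, write λ = r/(r+1) so J = T + λ·(Y−T); J is affine-linear in λ
4. S lies on line KJ with KS:SJ = -1:3 ⇒ S is an affine combination of earlier points and hence also affine-linear in λ
Every point depending on J is an affine combination of J and λ-independent points, so each such coordinate is linear in λ; the λ² term in each signed area is a multiple of (Y−T)×(Y−T) = 0, so 2·[TYW] and 2·[KSV] are each linear in λ. Evaluating at λ=0 and λ=1:
  2·[TYW] = 5,   2·[KSV] = 26/3·λ − 55/6
So [TYW]:[KSV] = (5) / (26/3·λ − 55/6). Setting this equal to -150/223:
  5 = -150/223·(26/3·λ − 55/6)  ⇒  λ = 1/5
Then r = λ/(1−λ) = (1/5)/(4/5) = 1/4. Check: with r = 1/4, J = (8/5, 17/5) and [TYW]:[KSV] = -150/223 as required.

r = 1/4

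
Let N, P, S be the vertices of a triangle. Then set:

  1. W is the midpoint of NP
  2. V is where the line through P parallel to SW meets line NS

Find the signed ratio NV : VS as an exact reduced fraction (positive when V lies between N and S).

Choose coordinates N = (0, 0), P = (1, 0), S = (0, 1).
1. W is the midpoint of NP ⇒ W = (1/2, 0)
2. V is where the line through P parallel to SW meets line NS ⇒ V = (0, 2)
V = N + t·(S−N) with t = 2, so NV:VS = t:(1−t) = 2:-1

NV:VS = -2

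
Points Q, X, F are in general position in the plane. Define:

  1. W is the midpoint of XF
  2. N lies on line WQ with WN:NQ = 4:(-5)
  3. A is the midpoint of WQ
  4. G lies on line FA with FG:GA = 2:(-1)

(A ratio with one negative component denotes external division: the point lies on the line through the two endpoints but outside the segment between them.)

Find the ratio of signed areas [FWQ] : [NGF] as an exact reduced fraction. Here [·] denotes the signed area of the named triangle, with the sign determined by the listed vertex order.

[FWQ]:[NGF] = 1/9

Choose coordinates Q = (0, 0), X = (1, 0), F = (0, 1).
1. W is the midpoint of XF ⇒ W = (1/2, 1/2)
2. N lies on line WQ with WN:NQ = 4:(-5) ⇒ N = (5/2, 5/2)
3. A is the midpoint of WQ ⇒ A = (1/4, 1/4)
4. G lies on line FA with FG:GA = 2:(-1) ⇒ G = (1/2, -1/2)
2·[FWQ] = -1/2, 2·[NGF] = -9/2
[FWQ]:[NGF] = -1/2:-9/2 = 1/9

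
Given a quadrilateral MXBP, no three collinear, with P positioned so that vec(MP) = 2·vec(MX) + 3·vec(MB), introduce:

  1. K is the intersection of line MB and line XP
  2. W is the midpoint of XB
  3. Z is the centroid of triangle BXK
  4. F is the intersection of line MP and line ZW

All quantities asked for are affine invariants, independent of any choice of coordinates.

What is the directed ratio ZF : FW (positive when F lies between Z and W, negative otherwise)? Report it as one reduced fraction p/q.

ZF:FW = -14/3

Choose coordinates M = (0, 0), X = (1, 0), B = (0, 1), P = (2, 3).
1. K is the intersection of line MB and line XP ⇒ K = (0, -3)
2. W is the midpoint of XB ⇒ W = (1/2, 1/2)
3. Z is the centroid of triangle BXK ⇒ Z = (1/3, -2/3)
4. F is the intersection of line MP and line ZW ⇒ F = (6/11, 9/11)
F = Z + t·(W−Z) with t = 14/11, so ZF:FW = t:(1−t) = 14/11:-3/11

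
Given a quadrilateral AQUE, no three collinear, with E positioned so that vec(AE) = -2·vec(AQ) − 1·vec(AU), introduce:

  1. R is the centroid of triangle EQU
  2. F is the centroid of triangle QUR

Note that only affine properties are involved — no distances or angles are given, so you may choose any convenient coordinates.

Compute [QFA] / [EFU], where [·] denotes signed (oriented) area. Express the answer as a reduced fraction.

Set A = (0, 0), Q = (1, 0), U = (0, 1), E = (-2, -1); any affine frame gives the same invariant.
1. R is the centroid of triangle EQU ⇒ R = (-1/3, 0)
2. F is the centroid of triangle QUR ⇒ F = (2/9, 1/3)
2·[QFA] = 1/3, 2·[EFU] = 16/9
[QFA]:[EFU] = 1/3:16/9 = 3/16

[QFA]:[EFU] = 3/16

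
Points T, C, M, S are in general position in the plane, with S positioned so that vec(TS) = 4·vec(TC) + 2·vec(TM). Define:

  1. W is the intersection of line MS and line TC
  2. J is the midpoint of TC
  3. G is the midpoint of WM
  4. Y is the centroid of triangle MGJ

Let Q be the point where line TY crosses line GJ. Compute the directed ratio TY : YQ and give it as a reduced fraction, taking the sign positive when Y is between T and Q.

Assign T = (0, 0), C = (1, 0), M = (0, 1), S = (4, 2) — the answer is frame-independent, so this choice is without loss of generality.
1. W is the intersection of line MS and line TC ⇒ W = (-4, 0)
2. J is the midpoint of TC ⇒ J = (1/2, 0)
3. G is the midpoint of WM ⇒ G = (-2, 1/2)
4. Y is the centroid of triangle MGJ ⇒ Y = (-1/2, 1/2)
line TY meets GJ at Q = (-1/8, 1/8)
Y = T + t·(Q−T) with t = 4, so TY:YQ = 4:-3

TY:YQ = -4/3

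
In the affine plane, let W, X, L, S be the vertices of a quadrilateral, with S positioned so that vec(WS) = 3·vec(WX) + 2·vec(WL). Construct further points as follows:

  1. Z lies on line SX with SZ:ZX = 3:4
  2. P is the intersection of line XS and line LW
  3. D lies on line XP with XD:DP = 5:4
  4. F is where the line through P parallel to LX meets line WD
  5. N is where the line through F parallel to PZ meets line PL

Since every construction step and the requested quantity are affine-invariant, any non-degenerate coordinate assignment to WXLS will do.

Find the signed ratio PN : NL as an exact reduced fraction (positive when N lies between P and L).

Work in coordinates with W = (0, 0), X = (1, 0), L = (0, 1), S = (3, 2).
1. Z lies on line SX with SZ:ZX = 3:4 ⇒ Z = (15/7, 8/7)
2. P is the intersection of line XS and line LW ⇒ P = (0, -1)
3. D lies on line XP with XD:DP = 5:4 ⇒ D = (4/9, -5/9)
4. F is where the line through P parallel to LX meets line WD ⇒ F = (4, -5)
5. N is where the line through F parallel to PZ meets line PL ⇒ N = (0, -9)
N = P + t·(L−P) with t = -4, so PN:NL = t:(1−t) = -4:5

PN:NL = -4/5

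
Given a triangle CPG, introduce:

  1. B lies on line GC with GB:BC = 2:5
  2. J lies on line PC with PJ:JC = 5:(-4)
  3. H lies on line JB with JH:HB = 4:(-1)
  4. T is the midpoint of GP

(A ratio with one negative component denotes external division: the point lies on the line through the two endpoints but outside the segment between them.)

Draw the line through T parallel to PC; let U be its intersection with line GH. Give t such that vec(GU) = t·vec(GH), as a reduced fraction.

Assign C = (0, 0), P = (1, 0), G = (0, 1) — the answer is frame-independent, so this choice is without loss of generality.
1. B lies on line GC with GB:BC = 2:5 ⇒ B = (0, 5/7)
2. J lies on line PC with PJ:JC = 5:(-4) ⇒ J = (-4, 0)
3. H lies on line JB with JH:HB = 4:(-1) ⇒ H = (4/3, 20/21)
4. T is the midpoint of GP ⇒ T = (1/2, 1/2)
through T parallel to PC: direction (-1, 0); meets GH at U = (14, 1/2)
U = G + t·(H−G) with t = 21/2

t = 21/2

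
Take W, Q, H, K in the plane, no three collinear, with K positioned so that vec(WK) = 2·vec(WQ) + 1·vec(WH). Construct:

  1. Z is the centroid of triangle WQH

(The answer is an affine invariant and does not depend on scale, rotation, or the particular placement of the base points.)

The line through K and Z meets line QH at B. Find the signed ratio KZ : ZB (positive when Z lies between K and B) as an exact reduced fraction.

KZ:ZB = -7

Set W = (0, 0), Q = (1, 0), H = (0, 1), K = (2, 1); any affine frame gives the same invariant.
1. Z is the centroid of triangle WQH ⇒ Z = (1/3, 1/3)
line KZ meets QH at B = (4/7, 3/7)
Z = K + t·(B−K) with t = 7/6, so KZ:ZB = 7/6:-1/6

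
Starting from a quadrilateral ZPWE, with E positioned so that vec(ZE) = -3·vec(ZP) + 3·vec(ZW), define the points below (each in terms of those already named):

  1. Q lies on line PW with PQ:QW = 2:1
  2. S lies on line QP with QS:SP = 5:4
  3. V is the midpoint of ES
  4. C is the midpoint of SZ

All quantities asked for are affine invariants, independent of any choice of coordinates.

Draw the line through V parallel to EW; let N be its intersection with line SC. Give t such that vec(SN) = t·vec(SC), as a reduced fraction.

t = -19/62

Choose coordinates Z = (0, 0), P = (1, 0), W = (0, 1), E = (-3, 3).
1. Q lies on line PW with PQ:QW = 2:1 ⇒ Q = (1/3, 2/3)
2. S lies on line QP with QS:SP = 5:4 ⇒ S = (19/27, 8/27)
3. V is the midpoint of ES ⇒ V = (-31/27, 89/54)
4. C is the midpoint of SZ ⇒ C = (19/54, 4/27)
through V parallel to EW: direction (3, -2); meets SC at N = (2717/3348, 286/837)
N = S + t·(C−S) with t = -19/62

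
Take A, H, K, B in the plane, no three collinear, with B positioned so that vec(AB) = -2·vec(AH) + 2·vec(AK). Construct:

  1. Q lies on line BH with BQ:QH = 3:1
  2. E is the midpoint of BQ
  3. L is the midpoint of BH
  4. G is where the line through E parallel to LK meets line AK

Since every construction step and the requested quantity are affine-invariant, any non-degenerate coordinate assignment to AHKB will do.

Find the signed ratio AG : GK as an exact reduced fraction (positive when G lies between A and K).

Work in coordinates with A = (0, 0), H = (1, 0), K = (0, 1), B = (-2, 2).
1. Q lies on line BH with BQ:QH = 3:1 ⇒ Q = (1/4, 1/2)
2. E is the midpoint of BQ ⇒ E = (-7/8, 5/4)
3. L is the midpoint of BH ⇒ L = (-1/2, 1)
4. G is where the line through E parallel to LK meets line AK ⇒ G = (0, 5/4)
G = A + t·(K−A) with t = 5/4, so AG:GK = t:(1−t) = 5/4:-1/4

AG:GK = -5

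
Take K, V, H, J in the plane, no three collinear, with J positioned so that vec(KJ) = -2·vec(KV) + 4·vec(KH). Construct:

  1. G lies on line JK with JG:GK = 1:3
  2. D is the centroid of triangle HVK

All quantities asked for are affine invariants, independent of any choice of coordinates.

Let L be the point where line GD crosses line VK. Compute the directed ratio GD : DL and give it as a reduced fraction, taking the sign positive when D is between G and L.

GD:DL = 8

Set K = (0, 0), V = (1, 0), H = (0, 1), J = (-2, 4); any affine frame gives the same invariant.
1. G lies on line JK with JG:GK = 1:3 ⇒ G = (-3/2, 3)
2. D is the centroid of triangle HVK ⇒ D = (1/3, 1/3)
line GD meets VK at L = (9/16, 0)
D = G + t·(L−G) with t = 8/9, so GD:DL = 8/9:1/9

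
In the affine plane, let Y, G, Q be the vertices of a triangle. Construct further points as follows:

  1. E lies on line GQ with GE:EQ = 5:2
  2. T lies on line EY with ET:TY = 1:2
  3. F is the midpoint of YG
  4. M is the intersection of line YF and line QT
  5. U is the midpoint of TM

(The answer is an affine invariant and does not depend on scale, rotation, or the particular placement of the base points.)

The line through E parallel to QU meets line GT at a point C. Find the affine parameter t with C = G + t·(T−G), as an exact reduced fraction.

t = 5/7

Choose coordinates Y = (0, 0), G = (1, 0), Q = (0, 1).
1. E lies on line GQ with GE:EQ = 5:2 ⇒ E = (2/7, 5/7)
2. T lies on line EY with ET:TY = 1:2 ⇒ T = (4/21, 10/21)
3. F is the midpoint of YG ⇒ F = (1/2, 0)
4. M is the intersection of line YF and line QT ⇒ M = (4/11, 0)
5. U is the midpoint of TM ⇒ U = (64/231, 5/21)
through E parallel to QU: direction (64/231, -16/21); meets GT at C = (62/147, 50/147)
C = G + t·(T−G) with t = 5/7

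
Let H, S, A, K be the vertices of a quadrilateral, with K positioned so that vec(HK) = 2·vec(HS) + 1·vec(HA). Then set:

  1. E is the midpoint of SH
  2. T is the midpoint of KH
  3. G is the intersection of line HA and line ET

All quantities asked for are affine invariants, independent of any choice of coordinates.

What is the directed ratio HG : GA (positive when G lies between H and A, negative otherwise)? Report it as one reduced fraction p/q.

HG:GA = -1/3

Choose coordinates H = (0, 0), S = (1, 0), A = (0, 1), K = (2, 1).
1. E is the midpoint of SH ⇒ E = (1/2, 0)
2. T is the midpoint of KH ⇒ T = (1, 1/2)
3. G is the intersection of line HA and line ET ⇒ G = (0, -1/2)
G = H + t·(A−H) with t = -1/2, so HG:GA = t:(1−t) = -1/2:3/2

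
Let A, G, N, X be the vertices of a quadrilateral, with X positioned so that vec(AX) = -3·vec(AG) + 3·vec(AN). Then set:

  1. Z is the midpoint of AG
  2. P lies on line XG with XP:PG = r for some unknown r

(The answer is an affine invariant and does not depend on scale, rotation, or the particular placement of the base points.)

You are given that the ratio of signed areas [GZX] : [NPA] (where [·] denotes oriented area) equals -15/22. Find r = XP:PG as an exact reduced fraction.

r = 1/4

Assign A = (0, 0), G = (1, 0), N = (0, 1), X = (-3, 3) — the answer is frame-independent, so this choice is without loss of generality.
1. Z is the midpoint of AG ⇒ Z = (1/2, 0)
2. With XP:PG = r, write λ = r/(r+1) so P = X + λ·(G−X); P is affine-linear in λ
Every point depending on P is an affine combination of P and λ-independent points, so each such coordinate is linear in λ; the λ² term in each signed area is a multiple of (G−X)×(G−X) = 0, so 2·[GZX] and 2·[NPA] are each linear in λ. Evaluating at λ=0 and λ=1:
  2·[GZX] = -3/2,   2·[NPA] = -4·λ + 3
So [GZX]:[NPA] = (-3/2) / (-4·λ + 3). Setting this equal to -15/22:
  -3/2 = -15/22·(-4·λ + 3)  ⇒  λ = 1/5
Then r = λ/(1−λ) = (1/5)/(4/5) = 1/4. Check: with r = 1/4, P = (-11/5, 12/5) and [GZX]:[NPA] = -15/22 as required.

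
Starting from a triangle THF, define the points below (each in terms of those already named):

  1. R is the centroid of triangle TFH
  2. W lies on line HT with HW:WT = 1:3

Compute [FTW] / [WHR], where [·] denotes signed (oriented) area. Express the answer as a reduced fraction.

[FTW]:[WHR] = 9

Set T = (0, 0), H = (1, 0), F = (0, 1); any affine frame gives the same invariant.
1. R is the centroid of triangle TFH ⇒ R = (1/3, 1/3)
2. W lies on line HT with HW:WT = 1:3 ⇒ W = (3/4, 0)
2·[FTW] = 3/4, 2·[WHR] = 1/12
[FTW]:[WHR] = 3/4:1/12 = 9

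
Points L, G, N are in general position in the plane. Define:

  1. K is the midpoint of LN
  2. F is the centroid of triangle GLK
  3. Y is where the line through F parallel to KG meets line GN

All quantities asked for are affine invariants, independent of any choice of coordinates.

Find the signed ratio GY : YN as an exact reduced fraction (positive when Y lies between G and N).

GY:YN = -1/4

Choose coordinates L = (0, 0), G = (1, 0), N = (0, 1).
1. K is the midpoint of LN ⇒ K = (0, 1/2)
2. F is the centroid of triangle GLK ⇒ F = (1/3, 1/6)
3. Y is where the line through F parallel to KG meets line GN ⇒ Y = (4/3, -1/3)
Y = G + t·(N−G) with t = -1/3, so GY:YN = t:(1−t) = -1/3:4/3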